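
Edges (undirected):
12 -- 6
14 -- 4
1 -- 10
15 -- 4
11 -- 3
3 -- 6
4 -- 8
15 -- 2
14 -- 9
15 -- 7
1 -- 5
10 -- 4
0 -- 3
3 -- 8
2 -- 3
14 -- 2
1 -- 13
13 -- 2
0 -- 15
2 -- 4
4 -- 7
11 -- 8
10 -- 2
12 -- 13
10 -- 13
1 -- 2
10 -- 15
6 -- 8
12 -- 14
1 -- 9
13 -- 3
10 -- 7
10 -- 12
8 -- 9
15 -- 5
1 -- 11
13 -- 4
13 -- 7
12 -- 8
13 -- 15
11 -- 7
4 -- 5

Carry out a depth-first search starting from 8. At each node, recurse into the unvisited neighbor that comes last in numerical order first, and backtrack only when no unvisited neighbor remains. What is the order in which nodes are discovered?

Visit 8
8 → 12
12 → 14
14 → 9
9 → 1
1 → 13
13 → 15
15 → 10
10 → 7
7 → 11
11 → 3
3 → 6
3 → 2
2 → 4
4 → 5
3 → 0

8 → 12 → 14 → 9 → 1 → 13 → 15 → 10 → 7 → 11 → 3 → 6 → 2 → 4 → 5 → 0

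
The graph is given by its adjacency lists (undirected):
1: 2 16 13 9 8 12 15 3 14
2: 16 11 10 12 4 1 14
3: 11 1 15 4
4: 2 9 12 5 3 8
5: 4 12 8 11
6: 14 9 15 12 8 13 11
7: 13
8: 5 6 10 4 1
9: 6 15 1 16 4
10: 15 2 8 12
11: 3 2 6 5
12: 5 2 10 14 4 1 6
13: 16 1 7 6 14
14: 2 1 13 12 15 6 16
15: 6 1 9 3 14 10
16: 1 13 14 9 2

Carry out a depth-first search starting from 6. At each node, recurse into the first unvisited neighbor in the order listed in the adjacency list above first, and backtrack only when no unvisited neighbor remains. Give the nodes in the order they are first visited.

Visit 6
6 → 14
14 → 2
2 → 16
16 → 1
1 → 13
13 → 7
1 → 9
9 → 15
15 → 3
3 → 11
11 → 5
5 → 4
4 → 12
12 → 10
10 → 8

6 14 2 16 1 13 7 9 15 3 11 5 4 12 10 8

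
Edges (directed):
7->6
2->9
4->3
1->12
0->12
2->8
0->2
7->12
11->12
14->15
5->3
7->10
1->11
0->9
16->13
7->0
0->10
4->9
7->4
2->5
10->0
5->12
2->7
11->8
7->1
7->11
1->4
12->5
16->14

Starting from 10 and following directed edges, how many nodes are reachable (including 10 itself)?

13

BFS from 10 visits: 10, 0, 2, 9, 12, 5, 7, 8, 3, 1, 4, 6, 11
Reachable nodes: 13 of 17 total.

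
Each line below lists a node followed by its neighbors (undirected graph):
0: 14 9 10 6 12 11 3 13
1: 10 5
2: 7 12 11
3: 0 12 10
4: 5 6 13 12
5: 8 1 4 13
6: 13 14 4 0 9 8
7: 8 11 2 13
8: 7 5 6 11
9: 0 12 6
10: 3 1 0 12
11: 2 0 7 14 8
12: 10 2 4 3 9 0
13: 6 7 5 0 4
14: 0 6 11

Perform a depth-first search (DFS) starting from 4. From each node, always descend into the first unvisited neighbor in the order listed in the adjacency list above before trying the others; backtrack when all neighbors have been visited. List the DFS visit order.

Visit 4
4 → 5
5 → 8
8 → 7
7 → 11
11 → 2
2 → 12
12 → 10
10 → 3
3 → 0
0 → 14
14 → 6
6 → 13
6 → 9
10 → 1

4 5 8 7 11 2 12 10 3 0 14 6 13 9 1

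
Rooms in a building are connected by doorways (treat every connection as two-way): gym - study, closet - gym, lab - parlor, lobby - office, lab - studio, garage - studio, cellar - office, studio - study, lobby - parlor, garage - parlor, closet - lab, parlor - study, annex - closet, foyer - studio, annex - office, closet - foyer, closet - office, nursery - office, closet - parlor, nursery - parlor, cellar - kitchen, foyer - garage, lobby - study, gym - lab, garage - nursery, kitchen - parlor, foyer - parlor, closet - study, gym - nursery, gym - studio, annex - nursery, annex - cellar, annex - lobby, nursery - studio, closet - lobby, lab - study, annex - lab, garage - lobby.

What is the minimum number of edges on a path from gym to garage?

Level 0: gym
Level 1: closet, lab, nursery, studio, study
Level 2: annex, foyer, garage, lobby, office, parlor
Level 3: cellar, kitchen
garage first appears at level 2.

2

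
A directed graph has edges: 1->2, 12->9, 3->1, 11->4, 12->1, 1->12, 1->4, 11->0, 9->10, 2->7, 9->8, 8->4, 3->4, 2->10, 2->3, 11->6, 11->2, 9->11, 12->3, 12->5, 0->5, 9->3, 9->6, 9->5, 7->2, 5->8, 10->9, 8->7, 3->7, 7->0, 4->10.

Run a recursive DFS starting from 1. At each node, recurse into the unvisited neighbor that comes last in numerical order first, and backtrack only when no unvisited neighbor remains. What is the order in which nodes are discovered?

Visit 1
1 → 12
12 → 9
9 → 11
11 → 6
11 → 4
4 → 10
11 → 2
2 → 7
7 → 0
0 → 5
5 → 8
2 → 3

1 12 9 11 6 4 10 2 7 0 5 8 3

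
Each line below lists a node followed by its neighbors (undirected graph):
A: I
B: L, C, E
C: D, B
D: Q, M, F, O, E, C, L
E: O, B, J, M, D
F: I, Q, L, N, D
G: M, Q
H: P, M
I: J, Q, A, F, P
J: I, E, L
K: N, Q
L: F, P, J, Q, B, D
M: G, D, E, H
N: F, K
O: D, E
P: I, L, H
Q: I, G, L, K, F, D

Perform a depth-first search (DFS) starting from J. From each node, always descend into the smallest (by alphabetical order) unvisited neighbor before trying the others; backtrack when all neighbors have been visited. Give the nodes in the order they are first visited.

J E B C D F I A P H M G Q K N L O

Visit J
J → E
E → B
B → C
C → D
D → F
F → I
I → A
I → P
P → H
H → M
M → G
G → Q
Q → K
K → N
Q → L
D → O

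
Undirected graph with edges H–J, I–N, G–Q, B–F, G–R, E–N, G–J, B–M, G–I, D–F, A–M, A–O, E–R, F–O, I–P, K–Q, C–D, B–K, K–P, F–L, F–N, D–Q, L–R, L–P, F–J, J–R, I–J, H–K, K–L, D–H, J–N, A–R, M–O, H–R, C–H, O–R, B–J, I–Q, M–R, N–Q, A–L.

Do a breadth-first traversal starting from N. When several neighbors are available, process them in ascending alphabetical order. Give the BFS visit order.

N, E, F, I, J, Q, R, B, D, L, O, G, P, H, K, A, M, C

Visit N; enqueue E, F, I, J, Q → queue [E, F, I, J, Q]
Visit E; enqueue R → queue [F, I, J, Q, R]
Visit F; enqueue B, D, L, O → queue [I, J, Q, R, B, D, L, O]
Visit I; enqueue G, P → queue [J, Q, R, B, D, L, O, G, P]
Visit J; enqueue H → queue [Q, R, B, D, L, O, G, P, H]
Visit Q; enqueue K → queue [R, B, D, L, O, G, P, H, K]
Visit R; enqueue A, M → queue [B, D, L, O, G, P, H, K, A, M]
Visit B → queue [D, L, O, G, P, H, K, A, M]
Visit D; enqueue C → queue [L, O, G, P, H, K, A, M, C]
Visit L → queue [O, G, P, H, K, A, M, C]
Visit O → queue [G, P, H, K, A, M, C]
Visit G → queue [P, H, K, A, M, C]
Visit P → queue [H, K, A, M, C]
Visit H → queue [K, A, M, C]
Visit K → queue [A, M, C]
Visit A → queue [M, C]
Visit M → queue [C]
Visit C → queue []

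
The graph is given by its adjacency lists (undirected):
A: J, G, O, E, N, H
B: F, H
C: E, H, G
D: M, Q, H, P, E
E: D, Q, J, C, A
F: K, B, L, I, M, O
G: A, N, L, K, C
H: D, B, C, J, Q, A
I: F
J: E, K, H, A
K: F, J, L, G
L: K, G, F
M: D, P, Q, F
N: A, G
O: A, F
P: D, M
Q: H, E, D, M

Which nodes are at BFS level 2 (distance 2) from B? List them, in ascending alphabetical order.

A, C, D, I, J, K, L, M, O, Q

Level 0: B
Level 1: F, H
Level 2: A, C, D, I, J, K, L, M, O, Q
Level 3: E, G, N, P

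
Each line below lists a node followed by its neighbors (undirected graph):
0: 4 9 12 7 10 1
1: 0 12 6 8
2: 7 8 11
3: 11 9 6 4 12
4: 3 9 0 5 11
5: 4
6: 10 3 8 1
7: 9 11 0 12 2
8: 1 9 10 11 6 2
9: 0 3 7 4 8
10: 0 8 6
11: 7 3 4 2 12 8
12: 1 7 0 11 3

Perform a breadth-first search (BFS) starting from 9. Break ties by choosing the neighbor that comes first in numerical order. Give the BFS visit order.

Visit 9; enqueue 0, 3, 4, 7, 8 → queue [0, 3, 4, 7, 8]
Visit 0; enqueue 1, 10, 12 → queue [3, 4, 7, 8, 1, 10, 12]
Visit 3; enqueue 6, 11 → queue [4, 7, 8, 1, 10, 12, 6, 11]
Visit 4; enqueue 5 → queue [7, 8, 1, 10, 12, 6, 11, 5]
Visit 7; enqueue 2 → queue [8, 1, 10, 12, 6, 11, 5, 2]
Visit 8 → queue [1, 10, 12, 6, 11, 5, 2]
Visit 1 → queue [10, 12, 6, 11, 5, 2]
Visit 10 → queue [12, 6, 11, 5, 2]
Visit 12 → queue [6, 11, 5, 2]
Visit 6 → queue [11, 5, 2]
Visit 11 → queue [5, 2]
Visit 5 → queue [2]
Visit 2 → queue []

9 0 3 4 7 8 1 10 12 6 11 5 2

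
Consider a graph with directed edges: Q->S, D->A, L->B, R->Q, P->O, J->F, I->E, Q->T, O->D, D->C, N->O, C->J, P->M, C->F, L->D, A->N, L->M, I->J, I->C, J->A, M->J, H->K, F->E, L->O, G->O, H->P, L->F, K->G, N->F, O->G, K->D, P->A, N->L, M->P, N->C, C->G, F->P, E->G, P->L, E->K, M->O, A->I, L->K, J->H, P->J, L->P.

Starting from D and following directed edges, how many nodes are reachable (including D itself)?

BFS from D visits: D, A, C, I, N, F, G, J, E, L, O, P, H, K, B, M
Reachable nodes: 16 of 20 total.

16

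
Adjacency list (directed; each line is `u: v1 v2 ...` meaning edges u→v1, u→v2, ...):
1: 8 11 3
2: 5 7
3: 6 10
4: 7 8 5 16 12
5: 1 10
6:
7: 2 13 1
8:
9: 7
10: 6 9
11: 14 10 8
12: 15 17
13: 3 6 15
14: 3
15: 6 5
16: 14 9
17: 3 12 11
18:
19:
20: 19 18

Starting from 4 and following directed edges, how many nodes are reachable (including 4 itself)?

BFS from 4 visits: 4, 7, 8, 5, 16, 12, 2, 13, 1, 10, 14, 9, 15, 17, 3, 6, 11
Reachable nodes: 17 of 20 total.

17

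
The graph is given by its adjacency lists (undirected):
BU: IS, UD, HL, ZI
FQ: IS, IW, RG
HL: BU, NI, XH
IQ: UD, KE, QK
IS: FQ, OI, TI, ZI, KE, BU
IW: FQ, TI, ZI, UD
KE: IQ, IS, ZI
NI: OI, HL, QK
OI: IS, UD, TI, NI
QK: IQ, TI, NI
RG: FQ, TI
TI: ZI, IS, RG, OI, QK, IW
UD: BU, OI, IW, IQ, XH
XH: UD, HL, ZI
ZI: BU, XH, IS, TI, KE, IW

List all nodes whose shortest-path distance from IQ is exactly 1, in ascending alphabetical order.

Level 0: IQ
Level 1: KE, QK, UD
Level 2: BU, IS, IW, NI, OI, TI, XH, ZI
Level 3: FQ, HL, RG

KE, QK, UD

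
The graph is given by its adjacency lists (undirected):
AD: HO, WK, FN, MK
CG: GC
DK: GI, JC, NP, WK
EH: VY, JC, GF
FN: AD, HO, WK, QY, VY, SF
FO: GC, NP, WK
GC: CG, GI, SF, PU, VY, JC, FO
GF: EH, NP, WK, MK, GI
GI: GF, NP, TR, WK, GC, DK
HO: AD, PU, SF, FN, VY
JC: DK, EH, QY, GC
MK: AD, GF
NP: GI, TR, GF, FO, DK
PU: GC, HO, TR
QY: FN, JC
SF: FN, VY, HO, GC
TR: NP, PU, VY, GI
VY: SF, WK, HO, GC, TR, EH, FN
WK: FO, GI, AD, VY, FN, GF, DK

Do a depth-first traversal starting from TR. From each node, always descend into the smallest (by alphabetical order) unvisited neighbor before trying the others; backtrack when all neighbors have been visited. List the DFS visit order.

TR -> GI -> DK -> JC -> EH -> GF -> MK -> AD -> FN -> HO -> PU -> GC -> CG -> FO -> NP -> WK -> VY -> SF -> QY

Visit TR
TR → GI
GI → DK
DK → JC
JC → EH
EH → GF
GF → MK
MK → AD
AD → FN
FN → HO
HO → PU
PU → GC
GC → CG
GC → FO
FO → NP
FO → WK
WK → VY
VY → SF
FN → QY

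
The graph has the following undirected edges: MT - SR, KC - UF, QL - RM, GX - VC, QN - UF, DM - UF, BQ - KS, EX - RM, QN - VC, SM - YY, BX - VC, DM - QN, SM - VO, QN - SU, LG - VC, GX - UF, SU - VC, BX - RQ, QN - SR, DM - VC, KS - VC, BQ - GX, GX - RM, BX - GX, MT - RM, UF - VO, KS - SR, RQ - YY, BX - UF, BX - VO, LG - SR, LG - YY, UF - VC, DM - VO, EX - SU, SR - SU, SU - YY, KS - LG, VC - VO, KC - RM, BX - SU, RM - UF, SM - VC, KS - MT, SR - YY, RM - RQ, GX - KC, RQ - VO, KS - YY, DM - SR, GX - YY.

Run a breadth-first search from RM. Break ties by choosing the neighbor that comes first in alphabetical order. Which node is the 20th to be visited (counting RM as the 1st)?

SM

Visit RM; enqueue EX, GX, KC, MT, QL, RQ, UF → queue [EX, GX, KC, MT, QL, RQ, UF]
Visit EX; enqueue SU → queue [GX, KC, MT, QL, RQ, UF, SU]
Visit GX; enqueue BQ, BX, VC, YY → queue [KC, MT, QL, RQ, UF, SU, BQ, BX, VC, YY]
Visit KC → queue [MT, QL, RQ, UF, SU, BQ, BX, VC, YY]
Visit MT; enqueue KS, SR → queue [QL, RQ, UF, SU, BQ, BX, VC, YY, KS, SR]
Visit QL → queue [RQ, UF, SU, BQ, BX, VC, YY, KS, SR]
Visit RQ; enqueue VO → queue [UF, SU, BQ, BX, VC, YY, KS, SR, VO]
Visit UF; enqueue DM, QN → queue [SU, BQ, BX, VC, YY, KS, SR, VO, DM, QN]
Visit SU → queue [BQ, BX, VC, YY, KS, SR, VO, DM, QN]
Visit BQ → queue [BX, VC, YY, KS, SR, VO, DM, QN]
Visit BX → queue [VC, YY, KS, SR, VO, DM, QN]
Visit VC; enqueue LG, SM → queue [YY, KS, SR, VO, DM, QN, LG, SM]
Visit YY → queue [KS, SR, VO, DM, QN, LG, SM]
Visit KS → queue [SR, VO, DM, QN, LG, SM]
Visit SR → queue [VO, DM, QN, LG, SM]
Visit VO → queue [DM, QN, LG, SM]
Visit DM → queue [QN, LG, SM]
Visit QN → queue [LG, SM]
Visit LG → queue [SM]
Visit SM → queue []

Visit order: RM, EX, GX, KC, MT, QL, RQ, UF, SU, BQ, BX, VC, YY, KS, SR, VO, DM, QN, LG, SM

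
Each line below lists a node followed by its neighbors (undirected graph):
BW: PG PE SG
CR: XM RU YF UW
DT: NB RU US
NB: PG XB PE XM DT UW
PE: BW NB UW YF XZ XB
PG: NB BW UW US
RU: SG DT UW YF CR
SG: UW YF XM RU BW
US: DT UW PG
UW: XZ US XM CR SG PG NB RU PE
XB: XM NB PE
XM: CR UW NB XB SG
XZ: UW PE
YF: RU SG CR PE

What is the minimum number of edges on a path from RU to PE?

2

Level 0: RU
Level 1: CR, DT, SG, UW, YF
Level 2: BW, NB, PE, PG, US, XM, XZ
Level 3: XB
PE first appears at level 2.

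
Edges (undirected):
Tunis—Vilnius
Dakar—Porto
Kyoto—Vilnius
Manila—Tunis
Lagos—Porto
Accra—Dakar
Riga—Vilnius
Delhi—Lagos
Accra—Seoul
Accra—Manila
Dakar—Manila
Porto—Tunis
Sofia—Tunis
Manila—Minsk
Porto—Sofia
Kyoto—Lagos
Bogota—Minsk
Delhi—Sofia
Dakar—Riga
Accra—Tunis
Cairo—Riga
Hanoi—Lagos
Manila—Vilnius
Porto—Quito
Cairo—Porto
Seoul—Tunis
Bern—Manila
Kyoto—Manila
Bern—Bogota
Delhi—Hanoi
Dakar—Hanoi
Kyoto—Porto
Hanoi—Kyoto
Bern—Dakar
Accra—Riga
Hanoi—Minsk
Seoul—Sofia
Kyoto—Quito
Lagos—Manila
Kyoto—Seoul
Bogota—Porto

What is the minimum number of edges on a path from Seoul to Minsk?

Level 0: Seoul
Level 1: Accra, Kyoto, Sofia, Tunis
Level 2: Dakar, Delhi, Hanoi, Lagos, Manila, Porto, Quito, Riga, Vilnius
Level 3: Bern, Bogota, Cairo, Minsk
Minsk first appears at level 3.

3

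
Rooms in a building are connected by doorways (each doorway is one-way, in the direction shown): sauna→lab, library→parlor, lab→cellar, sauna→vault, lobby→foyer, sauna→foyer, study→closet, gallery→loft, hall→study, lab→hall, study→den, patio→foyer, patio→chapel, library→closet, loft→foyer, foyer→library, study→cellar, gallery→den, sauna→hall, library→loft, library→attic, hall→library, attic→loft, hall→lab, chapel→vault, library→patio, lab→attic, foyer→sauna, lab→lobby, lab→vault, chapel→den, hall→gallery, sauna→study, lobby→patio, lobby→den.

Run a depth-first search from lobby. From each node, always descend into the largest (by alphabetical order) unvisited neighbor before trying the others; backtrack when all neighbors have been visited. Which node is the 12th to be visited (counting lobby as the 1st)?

Visit lobby
lobby → patio
patio → foyer
foyer → sauna
sauna → vault
sauna → study
study → den
study → closet
study → cellar
sauna → lab
lab → hall
hall → library
library → parlor
library → loft
library → attic
hall → gallery
patio → chapel

Visit order: lobby, patio, foyer, sauna, vault, study, den, closet, cellar, lab, hall, library, parlor, loft, attic, gallery, chapel

library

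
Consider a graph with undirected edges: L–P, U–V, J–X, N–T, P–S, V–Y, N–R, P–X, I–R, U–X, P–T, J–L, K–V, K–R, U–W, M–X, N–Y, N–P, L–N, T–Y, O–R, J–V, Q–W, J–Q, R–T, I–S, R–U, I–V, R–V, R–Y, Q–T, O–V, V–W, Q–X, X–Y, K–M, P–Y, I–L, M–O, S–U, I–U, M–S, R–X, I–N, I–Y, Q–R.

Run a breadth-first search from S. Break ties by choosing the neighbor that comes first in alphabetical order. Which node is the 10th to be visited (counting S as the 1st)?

Y

Visit S; enqueue I, M, P, U → queue [I, M, P, U]
Visit I; enqueue L, N, R, V, Y → queue [M, P, U, L, N, R, V, Y]
Visit M; enqueue K, O, X → queue [P, U, L, N, R, V, Y, K, O, X]
Visit P; enqueue T → queue [U, L, N, R, V, Y, K, O, X, T]
Visit U; enqueue W → queue [L, N, R, V, Y, K, O, X, T, W]
Visit L; enqueue J → queue [N, R, V, Y, K, O, X, T, W, J]
Visit N → queue [R, V, Y, K, O, X, T, W, J]
Visit R; enqueue Q → queue [V, Y, K, O, X, T, W, J, Q]
Visit V → queue [Y, K, O, X, T, W, J, Q]
Visit Y → queue [K, O, X, T, W, J, Q]
Visit K → queue [O, X, T, W, J, Q]
Visit O → queue [X, T, W, J, Q]
Visit X → queue [T, W, J, Q]
Visit T → queue [W, J, Q]
Visit W → queue [J, Q]
Visit J → queue [Q]
Visit Q → queue []

Visit order: S, I, M, P, U, L, N, R, V, Y, K, O, X, T, W, J, Q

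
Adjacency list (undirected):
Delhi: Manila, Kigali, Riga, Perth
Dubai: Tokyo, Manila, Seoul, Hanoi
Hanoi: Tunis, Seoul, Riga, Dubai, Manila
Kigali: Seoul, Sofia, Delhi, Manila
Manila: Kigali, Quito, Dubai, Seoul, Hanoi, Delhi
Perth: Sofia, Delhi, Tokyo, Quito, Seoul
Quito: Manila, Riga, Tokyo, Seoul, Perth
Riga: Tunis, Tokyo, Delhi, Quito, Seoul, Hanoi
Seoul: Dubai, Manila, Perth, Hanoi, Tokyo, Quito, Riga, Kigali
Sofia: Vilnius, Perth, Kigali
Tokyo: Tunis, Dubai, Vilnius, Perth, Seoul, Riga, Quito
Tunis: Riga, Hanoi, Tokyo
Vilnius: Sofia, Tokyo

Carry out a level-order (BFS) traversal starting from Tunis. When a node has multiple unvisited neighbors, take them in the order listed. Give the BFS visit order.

Visit Tunis; enqueue Riga, Hanoi, Tokyo → queue [Riga, Hanoi, Tokyo]
Visit Riga; enqueue Delhi, Quito, Seoul → queue [Hanoi, Tokyo, Delhi, Quito, Seoul]
Visit Hanoi; enqueue Dubai, Manila → queue [Tokyo, Delhi, Quito, Seoul, Dubai, Manila]
Visit Tokyo; enqueue Vilnius, Perth → queue [Delhi, Quito, Seoul, Dubai, Manila, Vilnius, Perth]
Visit Delhi; enqueue Kigali → queue [Quito, Seoul, Dubai, Manila, Vilnius, Perth, Kigali]
Visit Quito → queue [Seoul, Dubai, Manila, Vilnius, Perth, Kigali]
Visit Seoul → queue [Dubai, Manila, Vilnius, Perth, Kigali]
Visit Dubai → queue [Manila, Vilnius, Perth, Kigali]
Visit Manila → queue [Vilnius, Perth, Kigali]
Visit Vilnius; enqueue Sofia → queue [Perth, Kigali, Sofia]
Visit Perth → queue [Kigali, Sofia]
Visit Kigali → queue [Sofia]
Visit Sofia → queue []

Tunis, Riga, Hanoi, Tokyo, Delhi, Quito, Seoul, Dubai, Manila, Vilnius, Perth, Kigali, Sofia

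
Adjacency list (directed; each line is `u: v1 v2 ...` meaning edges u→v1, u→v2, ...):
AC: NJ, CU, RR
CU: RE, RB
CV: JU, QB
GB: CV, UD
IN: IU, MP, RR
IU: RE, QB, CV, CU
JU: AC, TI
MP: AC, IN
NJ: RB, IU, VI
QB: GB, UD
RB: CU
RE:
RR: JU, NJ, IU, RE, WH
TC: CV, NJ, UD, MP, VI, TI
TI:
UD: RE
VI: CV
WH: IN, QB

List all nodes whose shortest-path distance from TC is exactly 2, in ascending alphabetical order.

AC, IN, IU, JU, QB, RB, RE

Level 0: TC
Level 1: CV, MP, NJ, TI, UD, VI
Level 2: AC, IN, IU, JU, QB, RB, RE
Level 3: CU, GB, RR
Level 4: WH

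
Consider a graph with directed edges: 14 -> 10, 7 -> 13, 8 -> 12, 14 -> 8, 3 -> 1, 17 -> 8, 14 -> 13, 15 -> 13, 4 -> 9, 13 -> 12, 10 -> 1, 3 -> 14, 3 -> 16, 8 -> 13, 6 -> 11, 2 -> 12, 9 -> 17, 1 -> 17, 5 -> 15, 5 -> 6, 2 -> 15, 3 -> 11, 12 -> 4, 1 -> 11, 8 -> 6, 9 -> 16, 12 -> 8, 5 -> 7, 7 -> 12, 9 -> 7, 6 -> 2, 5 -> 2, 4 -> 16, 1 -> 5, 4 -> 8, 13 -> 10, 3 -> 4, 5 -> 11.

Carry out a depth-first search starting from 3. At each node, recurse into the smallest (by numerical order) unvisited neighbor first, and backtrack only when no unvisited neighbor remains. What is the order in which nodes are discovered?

3 1 5 2 12 4 8 6 11 13 10 9 7 16 17 15 14

Visit 3
3 → 1
1 → 5
5 → 2
2 → 12
12 → 4
4 → 8
8 → 6
6 → 11
8 → 13
13 → 10
4 → 9
9 → 7
9 → 16
9 → 17
2 → 15
3 → 14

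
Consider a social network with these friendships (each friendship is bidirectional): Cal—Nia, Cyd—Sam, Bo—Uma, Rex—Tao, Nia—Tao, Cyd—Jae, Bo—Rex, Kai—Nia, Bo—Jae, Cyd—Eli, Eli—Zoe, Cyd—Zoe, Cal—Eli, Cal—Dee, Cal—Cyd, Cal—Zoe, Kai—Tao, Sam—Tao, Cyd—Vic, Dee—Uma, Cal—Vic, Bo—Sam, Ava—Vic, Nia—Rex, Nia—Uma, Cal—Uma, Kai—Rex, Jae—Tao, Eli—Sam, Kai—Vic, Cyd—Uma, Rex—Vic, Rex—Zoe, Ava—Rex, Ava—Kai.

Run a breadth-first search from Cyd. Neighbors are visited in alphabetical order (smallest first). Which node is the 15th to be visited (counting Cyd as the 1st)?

Rex

Visit Cyd; enqueue Cal, Eli, Jae, Sam, Uma, Vic, Zoe → queue [Cal, Eli, Jae, Sam, Uma, Vic, Zoe]
Visit Cal; enqueue Dee, Nia → queue [Eli, Jae, Sam, Uma, Vic, Zoe, Dee, Nia]
Visit Eli → queue [Jae, Sam, Uma, Vic, Zoe, Dee, Nia]
Visit Jae; enqueue Bo, Tao → queue [Sam, Uma, Vic, Zoe, Dee, Nia, Bo, Tao]
Visit Sam → queue [Uma, Vic, Zoe, Dee, Nia, Bo, Tao]
Visit Uma → queue [Vic, Zoe, Dee, Nia, Bo, Tao]
Visit Vic; enqueue Ava, Kai, Rex → queue [Zoe, Dee, Nia, Bo, Tao, Ava, Kai, Rex]
Visit Zoe → queue [Dee, Nia, Bo, Tao, Ava, Kai, Rex]
Visit Dee → queue [Nia, Bo, Tao, Ava, Kai, Rex]
Visit Nia → queue [Bo, Tao, Ava, Kai, Rex]
Visit Bo → queue [Tao, Ava, Kai, Rex]
Visit Tao → queue [Ava, Kai, Rex]
Visit Ava → queue [Kai, Rex]
Visit Kai → queue [Rex]
Visit Rex → queue []

Visit order: Cyd, Cal, Eli, Jae, Sam, Uma, Vic, Zoe, Dee, Nia, Bo, Tao, Ava, Kai, Rex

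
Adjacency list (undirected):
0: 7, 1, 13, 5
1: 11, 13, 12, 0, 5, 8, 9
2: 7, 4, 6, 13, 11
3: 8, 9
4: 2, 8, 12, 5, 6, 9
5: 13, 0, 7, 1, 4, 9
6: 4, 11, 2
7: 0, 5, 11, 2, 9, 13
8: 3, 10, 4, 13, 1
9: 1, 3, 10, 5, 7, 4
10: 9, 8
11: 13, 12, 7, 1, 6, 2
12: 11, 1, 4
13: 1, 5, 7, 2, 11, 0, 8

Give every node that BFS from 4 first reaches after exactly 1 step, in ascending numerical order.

2, 5, 6, 8, 9, 12

Level 0: 4
Level 1: 2, 5, 6, 8, 9, 12
Level 2: 0, 1, 3, 7, 10, 11, 13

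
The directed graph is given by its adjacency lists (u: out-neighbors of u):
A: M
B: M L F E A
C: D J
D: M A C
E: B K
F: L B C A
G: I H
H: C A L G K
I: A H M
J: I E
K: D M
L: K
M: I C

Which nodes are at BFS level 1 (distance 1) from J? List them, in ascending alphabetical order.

E, I

Level 0: J
Level 1: E, I
Level 2: A, B, H, K, M
Level 3: C, D, F, G, L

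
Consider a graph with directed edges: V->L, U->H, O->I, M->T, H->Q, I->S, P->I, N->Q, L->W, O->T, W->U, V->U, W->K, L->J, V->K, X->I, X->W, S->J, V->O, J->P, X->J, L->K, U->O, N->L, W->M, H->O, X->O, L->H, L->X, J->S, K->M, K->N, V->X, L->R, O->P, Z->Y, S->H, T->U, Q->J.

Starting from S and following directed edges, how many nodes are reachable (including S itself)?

BFS from S visits: S, H, J, O, Q, P, I, T, U
Reachable nodes: 9 of 19 total.

9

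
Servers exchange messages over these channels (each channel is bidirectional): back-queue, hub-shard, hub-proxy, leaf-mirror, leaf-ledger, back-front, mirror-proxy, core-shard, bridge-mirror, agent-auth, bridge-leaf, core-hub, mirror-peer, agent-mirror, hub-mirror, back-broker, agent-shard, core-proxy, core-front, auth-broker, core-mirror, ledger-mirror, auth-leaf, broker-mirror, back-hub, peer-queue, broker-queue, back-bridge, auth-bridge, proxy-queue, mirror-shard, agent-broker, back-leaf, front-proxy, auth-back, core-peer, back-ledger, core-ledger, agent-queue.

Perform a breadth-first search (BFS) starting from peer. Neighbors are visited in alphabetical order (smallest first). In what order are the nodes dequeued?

peer, core, mirror, queue, front, hub, ledger, proxy, shard, agent, bridge, broker, leaf, back, auth

Visit peer; enqueue core, mirror, queue → queue [core, mirror, queue]
Visit core; enqueue front, hub, ledger, proxy, shard → queue [mirror, queue, front, hub, ledger, proxy, shard]
Visit mirror; enqueue agent, bridge, broker, leaf → queue [queue, front, hub, ledger, proxy, shard, agent, bridge, broker, leaf]
Visit queue; enqueue back → queue [front, hub, ledger, proxy, shard, agent, bridge, broker, leaf, back]
Visit front → queue [hub, ledger, proxy, shard, agent, bridge, broker, leaf, back]
Visit hub → queue [ledger, proxy, shard, agent, bridge, broker, leaf, back]
Visit ledger → queue [proxy, shard, agent, bridge, broker, leaf, back]
Visit proxy → queue [shard, agent, bridge, broker, leaf, back]
Visit shard → queue [agent, bridge, broker, leaf, back]
Visit agent; enqueue auth → queue [bridge, broker, leaf, back, auth]
Visit bridge → queue [broker, leaf, back, auth]
Visit broker → queue [leaf, back, auth]
Visit leaf → queue [back, auth]
Visit back → queue [auth]
Visit auth → queue []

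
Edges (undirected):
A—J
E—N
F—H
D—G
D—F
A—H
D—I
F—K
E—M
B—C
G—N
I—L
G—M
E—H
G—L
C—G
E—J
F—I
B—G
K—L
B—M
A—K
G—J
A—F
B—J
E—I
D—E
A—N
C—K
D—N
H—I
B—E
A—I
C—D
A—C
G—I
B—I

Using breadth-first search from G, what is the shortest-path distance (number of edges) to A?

2

Level 0: G
Level 1: B, C, D, I, J, L, M, N
Level 2: A, E, F, H, K
A first appears at level 2.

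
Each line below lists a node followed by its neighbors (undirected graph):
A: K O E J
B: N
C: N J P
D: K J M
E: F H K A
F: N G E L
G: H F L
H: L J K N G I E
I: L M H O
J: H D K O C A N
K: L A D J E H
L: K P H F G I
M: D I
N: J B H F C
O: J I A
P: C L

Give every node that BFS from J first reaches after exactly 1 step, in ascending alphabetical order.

A, C, D, H, K, N, O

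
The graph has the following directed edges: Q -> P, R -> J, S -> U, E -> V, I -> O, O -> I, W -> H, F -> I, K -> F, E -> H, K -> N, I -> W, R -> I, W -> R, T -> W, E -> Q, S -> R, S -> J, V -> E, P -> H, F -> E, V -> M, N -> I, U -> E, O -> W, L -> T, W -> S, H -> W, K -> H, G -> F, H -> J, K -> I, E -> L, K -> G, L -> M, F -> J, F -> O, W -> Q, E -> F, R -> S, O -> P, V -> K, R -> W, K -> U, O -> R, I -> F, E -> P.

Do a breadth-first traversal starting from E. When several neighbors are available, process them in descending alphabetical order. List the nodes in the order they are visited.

E, V, Q, P, L, H, F, M, K, T, W, J, O, I, U, N, G, S, R

Visit E; enqueue V, Q, P, L, H, F → queue [V, Q, P, L, H, F]
Visit V; enqueue M, K → queue [Q, P, L, H, F, M, K]
Visit Q → queue [P, L, H, F, M, K]
Visit P → queue [L, H, F, M, K]
Visit L; enqueue T → queue [H, F, M, K, T]
Visit H; enqueue W, J → queue [F, M, K, T, W, J]
Visit F; enqueue O, I → queue [M, K, T, W, J, O, I]
Visit M → queue [K, T, W, J, O, I]
Visit K; enqueue U, N, G → queue [T, W, J, O, I, U, N, G]
Visit T → queue [W, J, O, I, U, N, G]
Visit W; enqueue S, R → queue [J, O, I, U, N, G, S, R]
Visit J → queue [O, I, U, N, G, S, R]
Visit O → queue [I, U, N, G, S, R]
Visit I → queue [U, N, G, S, R]
Visit U → queue [N, G, S, R]
Visit N → queue [G, S, R]
Visit G → queue [S, R]
Visit S → queue [R]
Visit R → queue []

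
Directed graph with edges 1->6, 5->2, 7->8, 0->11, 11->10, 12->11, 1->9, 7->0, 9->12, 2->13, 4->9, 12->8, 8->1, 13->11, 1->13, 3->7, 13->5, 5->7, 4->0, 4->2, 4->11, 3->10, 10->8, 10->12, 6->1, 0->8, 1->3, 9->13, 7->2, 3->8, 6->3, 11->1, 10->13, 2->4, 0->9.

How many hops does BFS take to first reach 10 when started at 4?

Level 0: 4
Level 1: 0, 2, 9, 11
Level 2: 1, 8, 10, 12, 13
Level 3: 3, 5, 6
Level 4: 7
10 first appears at level 2.

2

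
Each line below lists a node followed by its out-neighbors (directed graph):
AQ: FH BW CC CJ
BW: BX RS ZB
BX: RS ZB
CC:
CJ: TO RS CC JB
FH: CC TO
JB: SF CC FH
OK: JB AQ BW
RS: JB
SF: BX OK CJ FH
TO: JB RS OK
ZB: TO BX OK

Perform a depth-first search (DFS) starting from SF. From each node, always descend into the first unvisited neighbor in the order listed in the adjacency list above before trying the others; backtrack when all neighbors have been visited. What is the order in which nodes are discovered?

Visit SF
SF → BX
BX → RS
RS → JB
JB → CC
JB → FH
FH → TO
TO → OK
OK → AQ
AQ → BW
BW → ZB
AQ → CJ

SF -> BX -> RS -> JB -> CC -> FH -> TO -> OK -> AQ -> BW -> ZB -> CJ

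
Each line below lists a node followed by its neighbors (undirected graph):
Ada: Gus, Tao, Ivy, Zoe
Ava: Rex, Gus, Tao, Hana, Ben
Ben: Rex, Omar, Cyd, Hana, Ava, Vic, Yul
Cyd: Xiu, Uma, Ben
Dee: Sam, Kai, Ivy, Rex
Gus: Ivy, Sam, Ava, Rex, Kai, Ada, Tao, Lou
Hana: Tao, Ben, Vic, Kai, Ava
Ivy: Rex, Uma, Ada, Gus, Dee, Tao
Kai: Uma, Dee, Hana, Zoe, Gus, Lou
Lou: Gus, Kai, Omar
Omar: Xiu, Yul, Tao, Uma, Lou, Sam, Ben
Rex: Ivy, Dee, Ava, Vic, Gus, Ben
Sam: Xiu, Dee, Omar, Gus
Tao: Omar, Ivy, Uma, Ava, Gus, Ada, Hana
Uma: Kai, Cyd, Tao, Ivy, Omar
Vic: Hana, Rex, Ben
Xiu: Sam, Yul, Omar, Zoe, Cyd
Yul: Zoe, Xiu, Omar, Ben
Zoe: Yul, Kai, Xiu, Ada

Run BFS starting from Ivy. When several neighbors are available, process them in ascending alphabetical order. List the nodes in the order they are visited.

Visit Ivy; enqueue Ada, Dee, Gus, Rex, Tao, Uma → queue [Ada, Dee, Gus, Rex, Tao, Uma]
Visit Ada; enqueue Zoe → queue [Dee, Gus, Rex, Tao, Uma, Zoe]
Visit Dee; enqueue Kai, Sam → queue [Gus, Rex, Tao, Uma, Zoe, Kai, Sam]
Visit Gus; enqueue Ava, Lou → queue [Rex, Tao, Uma, Zoe, Kai, Sam, Ava, Lou]
Visit Rex; enqueue Ben, Vic → queue [Tao, Uma, Zoe, Kai, Sam, Ava, Lou, Ben, Vic]
Visit Tao; enqueue Hana, Omar → queue [Uma, Zoe, Kai, Sam, Ava, Lou, Ben, Vic, Hana, Omar]
Visit Uma; enqueue Cyd → queue [Zoe, Kai, Sam, Ava, Lou, Ben, Vic, Hana, Omar, Cyd]
Visit Zoe; enqueue Xiu, Yul → queue [Kai, Sam, Ava, Lou, Ben, Vic, Hana, Omar, Cyd, Xiu, Yul]
Visit Kai → queue [Sam, Ava, Lou, Ben, Vic, Hana, Omar, Cyd, Xiu, Yul]
Visit Sam → queue [Ava, Lou, Ben, Vic, Hana, Omar, Cyd, Xiu, Yul]
Visit Ava → queue [Lou, Ben, Vic, Hana, Omar, Cyd, Xiu, Yul]
Visit Lou → queue [Ben, Vic, Hana, Omar, Cyd, Xiu, Yul]
Visit Ben → queue [Vic, Hana, Omar, Cyd, Xiu, Yul]
Visit Vic → queue [Hana, Omar, Cyd, Xiu, Yul]
Visit Hana → queue [Omar, Cyd, Xiu, Yul]
Visit Omar → queue [Cyd, Xiu, Yul]
Visit Cyd → queue [Xiu, Yul]
Visit Xiu → queue [Yul]
Visit Yul → queue []

Ivy → Ada → Dee → Gus → Rex → Tao → Uma → Zoe → Kai → Sam → Ava → Lou → Ben → Vic → Hana → Omar → Cyd → Xiu → Yul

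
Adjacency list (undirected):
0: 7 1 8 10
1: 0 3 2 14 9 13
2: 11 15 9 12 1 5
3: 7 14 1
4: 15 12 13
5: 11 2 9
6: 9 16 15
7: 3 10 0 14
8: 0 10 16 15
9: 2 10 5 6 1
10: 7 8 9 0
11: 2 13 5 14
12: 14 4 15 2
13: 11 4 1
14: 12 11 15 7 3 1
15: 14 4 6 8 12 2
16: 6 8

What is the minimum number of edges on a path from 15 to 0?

Level 0: 15
Level 1: 2, 4, 6, 8, 12, 14
Level 2: 0, 1, 3, 5, 7, 9, 10, 11, 13, 16
0 first appears at level 2.

2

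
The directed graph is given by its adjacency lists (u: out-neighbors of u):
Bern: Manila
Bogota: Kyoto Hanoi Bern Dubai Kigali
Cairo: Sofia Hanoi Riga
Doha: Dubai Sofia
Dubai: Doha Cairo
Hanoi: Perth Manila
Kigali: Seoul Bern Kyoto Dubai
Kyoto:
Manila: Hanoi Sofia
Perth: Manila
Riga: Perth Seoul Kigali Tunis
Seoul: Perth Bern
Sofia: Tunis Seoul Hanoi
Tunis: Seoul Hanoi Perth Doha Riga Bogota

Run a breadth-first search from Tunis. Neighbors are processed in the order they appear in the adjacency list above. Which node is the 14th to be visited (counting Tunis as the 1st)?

Cairo

Visit Tunis; enqueue Seoul, Hanoi, Perth, Doha, Riga, Bogota → queue [Seoul, Hanoi, Perth, Doha, Riga, Bogota]
Visit Seoul; enqueue Bern → queue [Hanoi, Perth, Doha, Riga, Bogota, Bern]
Visit Hanoi; enqueue Manila → queue [Perth, Doha, Riga, Bogota, Bern, Manila]
Visit Perth → queue [Doha, Riga, Bogota, Bern, Manila]
Visit Doha; enqueue Dubai, Sofia → queue [Riga, Bogota, Bern, Manila, Dubai, Sofia]
Visit Riga; enqueue Kigali → queue [Bogota, Bern, Manila, Dubai, Sofia, Kigali]
Visit Bogota; enqueue Kyoto → queue [Bern, Manila, Dubai, Sofia, Kigali, Kyoto]
Visit Bern → queue [Manila, Dubai, Sofia, Kigali, Kyoto]
Visit Manila → queue [Dubai, Sofia, Kigali, Kyoto]
Visit Dubai; enqueue Cairo → queue [Sofia, Kigali, Kyoto, Cairo]
Visit Sofia → queue [Kigali, Kyoto, Cairo]
Visit Kigali → queue [Kyoto, Cairo]
Visit Kyoto → queue [Cairo]
Visit Cairo → queue []

Visit order: Tunis, Seoul, Hanoi, Perth, Doha, Riga, Bogota, Bern, Manila, Dubai, Sofia, Kigali, Kyoto, Cairo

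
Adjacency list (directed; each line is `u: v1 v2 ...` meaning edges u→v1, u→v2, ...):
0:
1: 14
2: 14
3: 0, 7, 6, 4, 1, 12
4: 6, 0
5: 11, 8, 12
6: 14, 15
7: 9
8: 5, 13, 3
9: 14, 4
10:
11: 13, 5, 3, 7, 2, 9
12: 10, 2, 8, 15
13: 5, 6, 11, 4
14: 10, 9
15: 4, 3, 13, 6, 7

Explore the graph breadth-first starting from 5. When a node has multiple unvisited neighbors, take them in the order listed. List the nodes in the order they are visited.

5 → 11 → 8 → 12 → 13 → 3 → 7 → 2 → 9 → 10 → 15 → 6 → 4 → 0 → 1 → 14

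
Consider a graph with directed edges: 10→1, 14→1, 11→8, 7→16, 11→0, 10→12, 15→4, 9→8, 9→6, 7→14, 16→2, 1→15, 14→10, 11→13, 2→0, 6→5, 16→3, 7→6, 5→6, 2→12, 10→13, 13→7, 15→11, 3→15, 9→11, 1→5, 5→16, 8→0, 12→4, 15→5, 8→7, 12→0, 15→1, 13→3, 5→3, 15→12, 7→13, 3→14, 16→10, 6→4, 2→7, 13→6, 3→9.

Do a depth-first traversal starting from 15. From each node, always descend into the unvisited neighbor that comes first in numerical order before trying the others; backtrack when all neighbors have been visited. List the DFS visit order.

15 -> 1 -> 5 -> 3 -> 9 -> 6 -> 4 -> 8 -> 0 -> 7 -> 13 -> 14 -> 10 -> 12 -> 16 -> 2 -> 11

Visit 15
15 → 1
1 → 5
5 → 3
3 → 9
9 → 6
6 → 4
9 → 8
8 → 0
8 → 7
7 → 13
7 → 14
14 → 10
10 → 12
7 → 16
16 → 2
9 → 11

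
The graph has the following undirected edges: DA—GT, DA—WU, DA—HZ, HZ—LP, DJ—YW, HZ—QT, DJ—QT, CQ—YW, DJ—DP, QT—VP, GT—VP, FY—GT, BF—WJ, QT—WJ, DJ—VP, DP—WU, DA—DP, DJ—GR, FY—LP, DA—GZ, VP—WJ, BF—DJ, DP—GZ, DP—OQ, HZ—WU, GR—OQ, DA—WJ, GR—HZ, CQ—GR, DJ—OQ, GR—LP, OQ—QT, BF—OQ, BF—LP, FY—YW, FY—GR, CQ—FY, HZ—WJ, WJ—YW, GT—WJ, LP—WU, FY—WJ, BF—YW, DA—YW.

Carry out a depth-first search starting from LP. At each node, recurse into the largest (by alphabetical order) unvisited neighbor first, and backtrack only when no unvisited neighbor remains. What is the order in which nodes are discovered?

LP -> WU -> HZ -> WJ -> YW -> FY -> GT -> VP -> QT -> OQ -> GR -> DJ -> DP -> GZ -> DA -> BF -> CQ

Visit LP
LP → WU
WU → HZ
HZ → WJ
WJ → YW
YW → FY
FY → GT
GT → VP
VP → QT
QT → OQ
OQ → GR
GR → DJ
DJ → DP
DP → GZ
GZ → DA
DJ → BF
GR → CQ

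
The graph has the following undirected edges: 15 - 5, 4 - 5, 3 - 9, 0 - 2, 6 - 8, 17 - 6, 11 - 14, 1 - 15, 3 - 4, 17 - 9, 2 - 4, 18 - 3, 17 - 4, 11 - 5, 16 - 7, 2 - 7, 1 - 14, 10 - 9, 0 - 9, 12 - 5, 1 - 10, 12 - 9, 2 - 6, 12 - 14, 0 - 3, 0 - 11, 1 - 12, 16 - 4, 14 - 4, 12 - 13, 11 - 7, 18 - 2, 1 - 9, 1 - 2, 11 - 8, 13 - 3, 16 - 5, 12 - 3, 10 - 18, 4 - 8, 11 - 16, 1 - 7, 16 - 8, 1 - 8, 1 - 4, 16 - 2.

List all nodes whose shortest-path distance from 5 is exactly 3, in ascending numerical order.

6, 10, 18

Level 0: 5
Level 1: 4, 11, 12, 15, 16
Level 2: 0, 1, 2, 3, 7, 8, 9, 13, 14, 17
Level 3: 6, 10, 18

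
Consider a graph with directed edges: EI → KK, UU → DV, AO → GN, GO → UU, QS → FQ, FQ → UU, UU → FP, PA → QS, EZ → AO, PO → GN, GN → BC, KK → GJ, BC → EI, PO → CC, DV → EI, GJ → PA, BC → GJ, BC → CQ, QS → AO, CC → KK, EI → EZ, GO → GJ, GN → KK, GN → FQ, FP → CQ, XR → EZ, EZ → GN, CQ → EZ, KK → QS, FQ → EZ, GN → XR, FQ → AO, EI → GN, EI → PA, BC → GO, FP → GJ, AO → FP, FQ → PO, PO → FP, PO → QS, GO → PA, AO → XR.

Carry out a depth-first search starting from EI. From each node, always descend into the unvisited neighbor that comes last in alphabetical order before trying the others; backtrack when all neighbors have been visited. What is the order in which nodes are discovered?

Visit EI
EI → PA
PA → QS
QS → FQ
FQ → UU
UU → FP
FP → GJ
FP → CQ
CQ → EZ
EZ → GN
GN → XR
GN → KK
GN → BC
BC → GO
EZ → AO
UU → DV
FQ → PO
PO → CC

EI, PA, QS, FQ, UU, FP, GJ, CQ, EZ, GN, XR, KK, BC, GO, AO, DV, PO, CC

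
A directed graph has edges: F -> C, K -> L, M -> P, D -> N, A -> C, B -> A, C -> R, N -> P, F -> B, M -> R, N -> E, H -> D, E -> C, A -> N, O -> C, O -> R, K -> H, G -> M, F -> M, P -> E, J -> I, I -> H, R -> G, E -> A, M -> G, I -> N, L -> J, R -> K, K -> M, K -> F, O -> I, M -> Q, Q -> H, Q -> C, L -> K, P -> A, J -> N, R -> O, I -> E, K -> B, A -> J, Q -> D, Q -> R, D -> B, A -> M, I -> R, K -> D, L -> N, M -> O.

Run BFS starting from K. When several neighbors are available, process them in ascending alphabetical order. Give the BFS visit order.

K, B, D, F, H, L, M, A, N, C, J, G, O, P, Q, R, E, I

Visit K; enqueue B, D, F, H, L, M → queue [B, D, F, H, L, M]
Visit B; enqueue A → queue [D, F, H, L, M, A]
Visit D; enqueue N → queue [F, H, L, M, A, N]
Visit F; enqueue C → queue [H, L, M, A, N, C]
Visit H → queue [L, M, A, N, C]
Visit L; enqueue J → queue [M, A, N, C, J]
Visit M; enqueue G, O, P, Q, R → queue [A, N, C, J, G, O, P, Q, R]
Visit A → queue [N, C, J, G, O, P, Q, R]
Visit N; enqueue E → queue [C, J, G, O, P, Q, R, E]
Visit C → queue [J, G, O, P, Q, R, E]
Visit J; enqueue I → queue [G, O, P, Q, R, E, I]
Visit G → queue [O, P, Q, R, E, I]
Visit O → queue [P, Q, R, E, I]
Visit P → queue [Q, R, E, I]
Visit Q → queue [R, E, I]
Visit R → queue [E, I]
Visit E → queue [I]
Visit I → queue []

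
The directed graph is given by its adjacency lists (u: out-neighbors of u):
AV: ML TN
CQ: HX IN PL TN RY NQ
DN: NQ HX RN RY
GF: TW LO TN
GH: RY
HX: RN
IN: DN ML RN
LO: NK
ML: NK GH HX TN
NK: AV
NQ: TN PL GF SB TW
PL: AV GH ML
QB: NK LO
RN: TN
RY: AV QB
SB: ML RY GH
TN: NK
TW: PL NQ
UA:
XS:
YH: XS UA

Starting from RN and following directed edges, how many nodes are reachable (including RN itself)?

10

BFS from RN visits: RN, TN, NK, AV, ML, GH, HX, RY, QB, LO
Reachable nodes: 10 of 21 total.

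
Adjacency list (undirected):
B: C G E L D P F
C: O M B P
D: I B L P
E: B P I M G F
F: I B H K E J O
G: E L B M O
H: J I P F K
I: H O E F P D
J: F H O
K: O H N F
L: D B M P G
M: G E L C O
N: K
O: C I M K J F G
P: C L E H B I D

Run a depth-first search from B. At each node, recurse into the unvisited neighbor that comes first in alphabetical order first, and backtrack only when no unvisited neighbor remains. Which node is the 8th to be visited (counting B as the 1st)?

D

Visit B
B → C
C → M
M → E
E → F
F → H
H → I
I → D
D → L
L → G
G → O
O → J
O → K
K → N
L → P

Visit order: B, C, M, E, F, H, I, D, L, G, O, J, K, N, P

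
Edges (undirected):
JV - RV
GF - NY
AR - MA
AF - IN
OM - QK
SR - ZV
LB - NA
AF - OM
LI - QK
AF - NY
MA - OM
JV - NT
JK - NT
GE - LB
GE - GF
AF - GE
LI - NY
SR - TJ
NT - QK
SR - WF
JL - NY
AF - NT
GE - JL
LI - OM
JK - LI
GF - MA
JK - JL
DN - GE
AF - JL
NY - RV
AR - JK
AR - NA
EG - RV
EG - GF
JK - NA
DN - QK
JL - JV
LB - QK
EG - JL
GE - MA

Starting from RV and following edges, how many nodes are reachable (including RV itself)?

BFS from RV visits: RV, EG, JV, NY, GF, JL, NT, AF, LI, GE, MA, JK, QK, IN, OM, DN, LB, AR, NA
Reachable nodes: 19 of 23 total.

19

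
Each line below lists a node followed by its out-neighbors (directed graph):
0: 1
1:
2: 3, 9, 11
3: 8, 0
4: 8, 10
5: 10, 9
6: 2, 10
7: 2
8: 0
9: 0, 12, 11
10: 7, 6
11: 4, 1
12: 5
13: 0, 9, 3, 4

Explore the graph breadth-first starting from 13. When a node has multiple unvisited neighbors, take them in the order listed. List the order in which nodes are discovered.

13, 0, 9, 3, 4, 1, 12, 11, 8, 10, 5, 7, 6, 2

Visit 13; enqueue 0, 9, 3, 4 → queue [0, 9, 3, 4]
Visit 0; enqueue 1 → queue [9, 3, 4, 1]
Visit 9; enqueue 12, 11 → queue [3, 4, 1, 12, 11]
Visit 3; enqueue 8 → queue [4, 1, 12, 11, 8]
Visit 4; enqueue 10 → queue [1, 12, 11, 8, 10]
Visit 1 → queue [12, 11, 8, 10]
Visit 12; enqueue 5 → queue [11, 8, 10, 5]
Visit 11 → queue [8, 10, 5]
Visit 8 → queue [10, 5]
Visit 10; enqueue 7, 6 → queue [5, 7, 6]
Visit 5 → queue [7, 6]
Visit 7; enqueue 2 → queue [6, 2]
Visit 6 → queue [2]
Visit 2 → queue []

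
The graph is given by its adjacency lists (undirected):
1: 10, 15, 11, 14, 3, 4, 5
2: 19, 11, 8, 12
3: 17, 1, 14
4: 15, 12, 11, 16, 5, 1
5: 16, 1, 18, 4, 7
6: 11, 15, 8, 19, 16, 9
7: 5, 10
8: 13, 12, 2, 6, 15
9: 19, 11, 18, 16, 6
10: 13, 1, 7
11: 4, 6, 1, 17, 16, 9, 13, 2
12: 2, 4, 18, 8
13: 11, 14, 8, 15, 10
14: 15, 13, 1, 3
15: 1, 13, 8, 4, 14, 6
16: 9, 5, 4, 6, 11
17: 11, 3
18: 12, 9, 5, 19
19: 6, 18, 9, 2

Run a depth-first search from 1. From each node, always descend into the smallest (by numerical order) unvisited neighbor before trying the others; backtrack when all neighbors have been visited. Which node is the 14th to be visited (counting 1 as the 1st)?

Visit 1
1 → 3
3 → 14
14 → 13
13 → 8
8 → 2
2 → 11
11 → 4
4 → 5
5 → 7
7 → 10
5 → 16
16 → 6
6 → 9
9 → 18
18 → 12
18 → 19
6 → 15
11 → 17

Visit order: 1, 3, 14, 13, 8, 2, 11, 4, 5, 7, 10, 16, 6, 9, 18, 12, 19, 15, 17

9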